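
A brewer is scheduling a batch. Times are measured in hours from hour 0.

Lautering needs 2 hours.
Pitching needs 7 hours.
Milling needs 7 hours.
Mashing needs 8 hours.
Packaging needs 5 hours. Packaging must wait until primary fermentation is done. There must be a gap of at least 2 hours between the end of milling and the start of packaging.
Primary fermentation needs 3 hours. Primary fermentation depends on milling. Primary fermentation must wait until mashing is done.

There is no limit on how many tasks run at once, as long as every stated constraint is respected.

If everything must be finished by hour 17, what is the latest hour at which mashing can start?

Nothing follows packaging; the deadline of hour 17 is its only limit. It must start by 17 − 5 = hour 12.
Primary fermentation must finish before packaging (must start by hour 12). With a 3-hour duration, primary fermentation must start by 12 − 3 = hour 9.
Mashing feeds into primary fermentation (must start by hour 9); so mashing must finish by hour 9 and therefore start by hour 1.

1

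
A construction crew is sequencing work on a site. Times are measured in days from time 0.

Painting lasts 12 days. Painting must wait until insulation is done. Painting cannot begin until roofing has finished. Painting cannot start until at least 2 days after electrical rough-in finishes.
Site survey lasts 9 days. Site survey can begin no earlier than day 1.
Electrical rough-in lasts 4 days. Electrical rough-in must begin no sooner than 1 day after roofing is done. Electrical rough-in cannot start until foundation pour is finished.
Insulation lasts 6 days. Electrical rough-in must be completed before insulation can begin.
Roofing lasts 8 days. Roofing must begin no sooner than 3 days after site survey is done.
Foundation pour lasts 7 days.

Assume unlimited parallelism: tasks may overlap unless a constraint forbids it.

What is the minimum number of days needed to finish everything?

44

Nothing blocks foundation pour, so it runs from day 0 to day 7.
Site survey cannot begin until its own release at day 1. It runs from day 1 to 1 + 9 = day 10.
Roofing waits on site survey (finishes day 10, plus 3-day gap → day 13), so it starts at day 13 and finishes at 13 + 8 = day 21.
Electrical rough-in has to wait for roofing (finishes day 21, plus 1-day gap → day 22); foundation pour (finishes day 7). The latest of these is day 22, so electrical rough-in runs day 22 to 22 + 4 = day 26.
After electrical rough-in (finishes day 26), insulation can start at day 26 and finishes at day 32.
For painting: insulation (finishes day 32); roofing (finishes day 21); electrical rough-in (finishes day 26, plus 2-day gap → day 28). Taking the maximum gives a start of day 32, and it finishes at 32 + 12 = day 44.
All tasks are finished once the last one completes. Finish times: Site survey at 10, Foundation pour at 7, Roofing at 21, Electrical rough-in at 26, Insulation at 32, Painting at 44. The latest is day 44.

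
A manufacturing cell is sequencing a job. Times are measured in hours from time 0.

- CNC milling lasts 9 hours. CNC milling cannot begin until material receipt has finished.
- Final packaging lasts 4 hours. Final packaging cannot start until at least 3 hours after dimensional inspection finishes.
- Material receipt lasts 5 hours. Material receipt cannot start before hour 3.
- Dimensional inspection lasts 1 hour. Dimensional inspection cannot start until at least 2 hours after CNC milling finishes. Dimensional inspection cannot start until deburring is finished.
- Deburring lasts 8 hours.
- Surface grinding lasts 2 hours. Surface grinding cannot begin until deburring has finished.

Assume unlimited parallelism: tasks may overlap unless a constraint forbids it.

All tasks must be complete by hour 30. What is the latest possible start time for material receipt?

Final packaging has no dependents, so it just needs to finish by hour 30. Starting by 30 − 4 = hour 26 achieves that.
Dimensional inspection must finish before final packaging (must start by hour 26, minus 3-hour gap → hour 23). With a 1-hour duration, dimensional inspection must start by 23 − 1 = hour 22.
CNC milling has to be done before dimensional inspection (must start by hour 22, minus 2-hour gap → hour 20). That means finishing by hour 20, i.e. starting by 20 − 9 = hour 11.
Material receipt feeds into CNC milling (must start by hour 11); so material receipt must finish by hour 11 and therefore start by hour 6.

6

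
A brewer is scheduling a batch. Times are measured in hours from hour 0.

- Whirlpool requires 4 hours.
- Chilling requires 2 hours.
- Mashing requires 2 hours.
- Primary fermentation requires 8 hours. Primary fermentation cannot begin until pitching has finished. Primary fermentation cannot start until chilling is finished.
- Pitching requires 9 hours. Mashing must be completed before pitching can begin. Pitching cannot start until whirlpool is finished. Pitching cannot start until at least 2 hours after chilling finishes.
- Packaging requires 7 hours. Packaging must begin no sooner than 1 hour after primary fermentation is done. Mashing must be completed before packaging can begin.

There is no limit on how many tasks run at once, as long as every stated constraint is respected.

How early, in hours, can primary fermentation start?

13

Chilling has no prerequisites, so it starts at hour 0 and finishes at hour 2.
Whirlpool can start immediately at hour 0; it finishes at hour 4.
Mashing has no prerequisites, so it starts at hour 0 and finishes at hour 2.
Pitching has to wait for mashing (finishes hour 2); whirlpool (finishes hour 4); chilling (finishes hour 2, plus 2-hour gap → hour 4). The latest of these is hour 4, so pitching runs hour 4 to 4 + 9 = hour 13.
Primary fermentation waits on pitching (finishes hour 13); chilling (finishes hour 2). The latest of these is hour 13, which is the earliest primary fermentation can start.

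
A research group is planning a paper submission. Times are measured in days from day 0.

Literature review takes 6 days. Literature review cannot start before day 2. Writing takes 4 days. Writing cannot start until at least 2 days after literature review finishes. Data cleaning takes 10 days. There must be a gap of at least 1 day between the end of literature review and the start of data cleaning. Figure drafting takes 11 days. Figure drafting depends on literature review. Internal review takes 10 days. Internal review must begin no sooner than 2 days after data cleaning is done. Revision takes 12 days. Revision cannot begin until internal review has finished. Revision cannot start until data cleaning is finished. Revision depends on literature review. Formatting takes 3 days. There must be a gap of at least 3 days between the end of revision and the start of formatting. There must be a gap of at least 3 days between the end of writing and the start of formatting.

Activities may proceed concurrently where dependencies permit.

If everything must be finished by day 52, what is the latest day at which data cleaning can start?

12

Nothing follows formatting; the deadline of day 52 is its only limit. It must start by 52 − 3 = day 49.
Revision must finish before formatting (must start by day 49, minus 3-day gap → day 46). With a 12-day duration, revision must start by 46 − 12 = day 34.
Internal review must finish before revision (must start by day 34). With a 10-day duration, internal review must start by 34 − 10 = day 24.
Data cleaning feeds internal review (must start by day 24, minus 2-day gap → day 22); revision (must start by day 34). Taking the minimum, data cleaning must finish by day 22 and start by 22 − 10 = day 12.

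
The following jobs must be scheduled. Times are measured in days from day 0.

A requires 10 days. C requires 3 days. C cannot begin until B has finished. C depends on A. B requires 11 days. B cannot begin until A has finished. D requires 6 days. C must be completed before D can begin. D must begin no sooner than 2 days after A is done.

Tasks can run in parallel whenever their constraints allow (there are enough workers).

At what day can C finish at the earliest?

24

A can start immediately at day 0; it finishes at day 10.
B waits on A (finishes day 10), so it starts at day 10 and finishes at 10 + 11 = day 21.
C needs all of B (finishes day 21); A (finishes day 10). That puts its earliest start at day 21; it finishes at 21 + 3 = day 24.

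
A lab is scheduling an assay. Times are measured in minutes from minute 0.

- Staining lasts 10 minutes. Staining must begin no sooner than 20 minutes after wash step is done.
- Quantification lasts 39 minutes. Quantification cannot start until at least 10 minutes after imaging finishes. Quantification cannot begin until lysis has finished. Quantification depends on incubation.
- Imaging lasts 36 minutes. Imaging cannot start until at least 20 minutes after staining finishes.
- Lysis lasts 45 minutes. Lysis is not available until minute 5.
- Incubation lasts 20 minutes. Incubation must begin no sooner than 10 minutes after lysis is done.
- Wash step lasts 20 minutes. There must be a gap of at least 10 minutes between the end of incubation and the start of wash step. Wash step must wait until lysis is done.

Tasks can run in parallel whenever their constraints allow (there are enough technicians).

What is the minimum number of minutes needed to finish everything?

Lysis cannot begin until its own release at minute 5. It runs from minute 5 to 5 + 45 = minute 50.
Incubation waits on lysis (finishes minute 50, plus 10-minute gap → minute 60), so it starts at minute 60 and finishes at 60 + 20 = minute 80.
Wash step cannot start until incubation (finishes minute 80, plus 10-minute gap → minute 90); lysis (finishes minute 50). The controlling bound is minute 90, so wash step finishes at 90 + 20 = minute 110.
Staining waits on wash step (finishes minute 110, plus 20-minute gap → minute 130), so it starts at minute 130 and finishes at 130 + 10 = minute 140.
Imaging cannot begin until staining (finishes minute 140, plus 20-minute gap → minute 160). It runs from minute 160 to 160 + 36 = minute 196.
For quantification: imaging (finishes minute 196, plus 10-minute gap → minute 206); lysis (finishes minute 50); incubation (finishes minute 80). Taking the maximum gives a start of minute 206, and it finishes at 206 + 39 = minute 245.
All tasks are finished once the last one completes. Finish times: Lysis at 50, Incubation at 80, Wash step at 110, Staining at 140, Imaging at 196, Quantification at 245. The latest is minute 245.

245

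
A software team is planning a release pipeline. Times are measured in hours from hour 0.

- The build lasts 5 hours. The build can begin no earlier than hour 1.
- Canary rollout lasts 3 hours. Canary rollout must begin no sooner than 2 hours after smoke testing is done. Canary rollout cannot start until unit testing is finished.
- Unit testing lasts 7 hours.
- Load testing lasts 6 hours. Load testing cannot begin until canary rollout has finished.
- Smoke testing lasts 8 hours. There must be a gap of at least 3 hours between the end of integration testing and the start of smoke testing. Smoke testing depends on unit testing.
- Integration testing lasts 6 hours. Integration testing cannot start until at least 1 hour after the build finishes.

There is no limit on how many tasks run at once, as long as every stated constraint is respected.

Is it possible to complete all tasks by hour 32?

Unit testing has no prerequisites, so it starts at hour 0 and finishes at hour 7.
The build cannot begin until its own release at hour 1. It runs from hour 1 to 1 + 5 = hour 6.
Integration testing waits on the build (finishes hour 6, plus 1-hour gap → hour 7), so it starts at hour 7 and finishes at 7 + 6 = hour 13.
For smoke testing: integration testing (finishes hour 13, plus 3-hour gap → hour 16); unit testing (finishes hour 7). Taking the maximum gives a start of hour 16, and it finishes at 16 + 8 = hour 24.
For canary rollout: smoke testing (finishes hour 24, plus 2-hour gap → hour 26); unit testing (finishes hour 7). Taking the maximum gives a start of hour 26, and it finishes at 26 + 3 = hour 29.
After canary rollout (finishes hour 29), load testing can start at hour 29 and finishes at hour 35.
The earliest everything can be done is hour 35, which is after the deadline of 32, so it is not possible.

No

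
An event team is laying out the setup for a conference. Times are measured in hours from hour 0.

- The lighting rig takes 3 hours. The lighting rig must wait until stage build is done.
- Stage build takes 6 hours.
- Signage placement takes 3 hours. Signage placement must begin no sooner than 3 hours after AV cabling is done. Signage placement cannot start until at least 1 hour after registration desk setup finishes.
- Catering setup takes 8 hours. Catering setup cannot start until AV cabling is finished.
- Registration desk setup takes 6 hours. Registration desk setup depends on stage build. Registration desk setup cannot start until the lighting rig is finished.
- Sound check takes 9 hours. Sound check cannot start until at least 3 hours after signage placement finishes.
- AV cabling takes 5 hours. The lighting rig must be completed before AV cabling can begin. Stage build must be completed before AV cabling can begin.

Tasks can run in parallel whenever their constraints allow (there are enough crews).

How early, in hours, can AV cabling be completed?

14

Stage build has no prerequisites, so it starts at hour 0 and finishes at hour 6.
The lighting rig waits on stage build (finishes hour 6), so it starts at hour 6 and finishes at 6 + 3 = hour 9.
AV cabling has to wait for the lighting rig (finishes hour 9); stage build (finishes hour 6). The latest of these is hour 9, so AV cabling runs hour 9 to 9 + 5 = hour 14.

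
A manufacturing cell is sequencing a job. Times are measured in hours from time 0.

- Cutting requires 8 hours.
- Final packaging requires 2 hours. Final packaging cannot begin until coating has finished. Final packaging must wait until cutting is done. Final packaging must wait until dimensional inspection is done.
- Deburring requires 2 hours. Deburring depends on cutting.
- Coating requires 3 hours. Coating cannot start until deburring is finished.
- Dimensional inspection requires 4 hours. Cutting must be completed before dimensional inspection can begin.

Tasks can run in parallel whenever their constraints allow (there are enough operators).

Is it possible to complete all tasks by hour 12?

Nothing blocks cutting, so it runs from hour 0 to hour 8.
Dimensional inspection cannot begin until cutting (finishes hour 8). It runs from hour 8 to 8 + 4 = hour 12.
After cutting (finishes hour 8), deburring can start at hour 8 and finishes at hour 10.
After deburring (finishes hour 10), coating can start at hour 10 and finishes at hour 13.
Final packaging needs all of coating (finishes hour 13); cutting (finishes hour 8); dimensional inspection (finishes hour 12). That puts its earliest start at hour 13; it finishes at 13 + 2 = hour 15.
The earliest everything can be done is hour 15, which is after the deadline of 12, so it is not possible.

No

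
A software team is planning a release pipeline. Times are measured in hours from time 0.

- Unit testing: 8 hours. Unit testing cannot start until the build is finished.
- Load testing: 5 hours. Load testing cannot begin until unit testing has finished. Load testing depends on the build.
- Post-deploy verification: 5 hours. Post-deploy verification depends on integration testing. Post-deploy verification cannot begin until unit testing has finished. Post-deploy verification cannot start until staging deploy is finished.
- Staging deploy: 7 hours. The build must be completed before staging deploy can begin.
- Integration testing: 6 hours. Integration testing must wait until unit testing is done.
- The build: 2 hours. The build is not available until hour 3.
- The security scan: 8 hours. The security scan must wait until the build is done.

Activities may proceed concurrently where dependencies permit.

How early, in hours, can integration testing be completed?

The build cannot begin until its own release at hour 3. It runs from hour 3 to 3 + 2 = hour 5.
After the build (finishes hour 5), unit testing can start at hour 5 and finishes at hour 13.
Integration testing cannot begin until unit testing (finishes hour 13). It runs from hour 13 to 13 + 6 = hour 19.

19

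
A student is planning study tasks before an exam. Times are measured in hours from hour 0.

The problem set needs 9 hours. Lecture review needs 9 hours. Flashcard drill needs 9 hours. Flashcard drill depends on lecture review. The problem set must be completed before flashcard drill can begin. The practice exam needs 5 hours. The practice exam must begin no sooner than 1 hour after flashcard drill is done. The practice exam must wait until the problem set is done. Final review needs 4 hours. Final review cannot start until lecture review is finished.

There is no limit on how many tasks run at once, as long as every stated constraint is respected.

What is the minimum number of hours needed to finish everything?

24

The problem set can start immediately at hour 0; it finishes at hour 9.
Lecture review has no prerequisites, so it starts at hour 0 and finishes at hour 9.
After lecture review (finishes hour 9), final review can start at hour 9 and finishes at hour 13.
Flashcard drill cannot start until lecture review (finishes hour 9); the problem set (finishes hour 9). The controlling bound is hour 9, so flashcard drill finishes at 9 + 9 = hour 18.
For the practice exam: flashcard drill (finishes hour 18, plus 1-hour gap → hour 19); the problem set (finishes hour 9). Taking the maximum gives a start of hour 19, and it finishes at 19 + 5 = hour 24.
All tasks are finished once the last one completes. Finish times: Lecture review at 9, The problem set at 9, Flashcard drill at 18, The practice exam at 24, Final review at 13. The latest is hour 24.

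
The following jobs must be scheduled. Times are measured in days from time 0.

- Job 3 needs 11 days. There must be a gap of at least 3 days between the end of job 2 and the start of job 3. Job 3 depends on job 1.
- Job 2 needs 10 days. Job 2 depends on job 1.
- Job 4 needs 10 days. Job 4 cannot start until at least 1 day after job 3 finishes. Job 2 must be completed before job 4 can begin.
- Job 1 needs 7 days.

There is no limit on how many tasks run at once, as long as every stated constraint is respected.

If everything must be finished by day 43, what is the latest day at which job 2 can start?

8

To finish by day 43, job 4 (duration 10) must start no later than day 33.
Job 3 has to be done before job 4 (must start by day 33, minus 1-day gap → day 32). That means finishing by day 32, i.e. starting by 32 − 11 = day 21.
Job 2 must finish in time for job 3 (must start by day 21, minus 3-day gap → day 18); job 4 (must start by day 33). The tightest is day 18, so job 2 must start by 18 − 10 = day 8.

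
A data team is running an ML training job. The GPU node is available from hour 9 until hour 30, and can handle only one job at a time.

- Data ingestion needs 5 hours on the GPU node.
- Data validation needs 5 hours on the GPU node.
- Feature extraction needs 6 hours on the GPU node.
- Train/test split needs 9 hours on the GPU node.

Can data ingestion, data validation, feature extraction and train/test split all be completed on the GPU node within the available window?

No

The GPU node window is 30 − 9 = 21 hours.
Running back to back, the jobs need 5 + 5 + 6 + 9 = 25 hours on the GPU node.
Since 25 > 21, they cannot all fit.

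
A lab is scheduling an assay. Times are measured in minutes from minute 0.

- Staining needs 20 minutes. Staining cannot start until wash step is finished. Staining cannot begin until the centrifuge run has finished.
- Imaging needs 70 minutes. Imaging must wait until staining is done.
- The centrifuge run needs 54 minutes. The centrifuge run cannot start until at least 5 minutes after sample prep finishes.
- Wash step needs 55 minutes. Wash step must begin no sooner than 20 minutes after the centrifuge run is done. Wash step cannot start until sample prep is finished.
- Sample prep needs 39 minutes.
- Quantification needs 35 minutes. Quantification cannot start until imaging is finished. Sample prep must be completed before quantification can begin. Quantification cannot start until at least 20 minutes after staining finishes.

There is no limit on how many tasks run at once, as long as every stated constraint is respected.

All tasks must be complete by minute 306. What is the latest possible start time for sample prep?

8

Quantification has no dependents, so it just needs to finish by minute 306. Starting by 306 − 35 = minute 271 achieves that.
Imaging feeds into quantification (must start by minute 271); so imaging must finish by minute 271 and therefore start by minute 201.
Staining has several dependents: imaging (must start by minute 201); quantification (must start by minute 271, minus 20-minute gap → minute 251). The earliest of those limits is minute 201, so staining must start by 201 − 20 = minute 181.
Since staining (must start by minute 181) depends on it, wash step must finish by minute 181. Backing off its 55-minute duration gives a latest start of minute 126.
The centrifuge run must finish in time for wash step (must start by minute 126, minus 20-minute gap → minute 106); staining (must start by minute 181). The tightest is minute 106, so the centrifuge run must start by 106 − 54 = minute 52.
Sample prep has several dependents: the centrifuge run (must start by minute 52, minus 5-minute gap → minute 47); wash step (must start by minute 126); quantification (must start by minute 271). The earliest of those limits is minute 47, so sample prep must start by 47 − 39 = minute 8.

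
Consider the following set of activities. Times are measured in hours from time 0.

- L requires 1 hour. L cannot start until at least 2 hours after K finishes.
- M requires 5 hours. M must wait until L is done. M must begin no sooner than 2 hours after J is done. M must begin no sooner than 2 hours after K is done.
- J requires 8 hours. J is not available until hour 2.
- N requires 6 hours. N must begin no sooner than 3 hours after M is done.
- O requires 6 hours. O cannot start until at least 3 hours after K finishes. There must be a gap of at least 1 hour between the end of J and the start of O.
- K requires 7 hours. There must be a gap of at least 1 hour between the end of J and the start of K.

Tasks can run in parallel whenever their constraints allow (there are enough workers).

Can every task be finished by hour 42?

J cannot begin until its own release at hour 2. It runs from hour 2 to 2 + 8 = hour 10.
K cannot begin until J (finishes hour 10, plus 1-hour gap → hour 11). It runs from hour 11 to 11 + 7 = hour 18.
For O: K (finishes hour 18, plus 3-hour gap → hour 21); J (finishes hour 10, plus 1-hour gap → hour 11). Taking the maximum gives a start of hour 21, and it finishes at 21 + 6 = hour 27.
L waits on K (finishes hour 18, plus 2-hour gap → hour 20), so it starts at hour 20 and finishes at 20 + 1 = hour 21.
M cannot start until L (finishes hour 21); J (finishes hour 10, plus 2-hour gap → hour 12); K (finishes hour 18, plus 2-hour gap → hour 20). The controlling bound is hour 21, so M finishes at 21 + 5 = hour 26.
After M (finishes hour 26, plus 3-hour gap → hour 29), N can start at hour 29 and finishes at hour 35.
Every task is finished by hour 35, which is no later than the deadline of 42, so the schedule is feasible.

Yes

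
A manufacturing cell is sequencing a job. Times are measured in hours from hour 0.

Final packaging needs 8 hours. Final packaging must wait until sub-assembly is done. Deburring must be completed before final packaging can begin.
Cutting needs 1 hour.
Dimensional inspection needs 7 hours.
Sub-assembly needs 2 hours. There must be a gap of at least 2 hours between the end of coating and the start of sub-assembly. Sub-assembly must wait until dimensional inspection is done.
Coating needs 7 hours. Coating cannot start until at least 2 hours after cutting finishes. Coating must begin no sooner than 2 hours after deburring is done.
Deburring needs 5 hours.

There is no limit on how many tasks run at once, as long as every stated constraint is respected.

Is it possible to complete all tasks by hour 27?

Yes

Dimensional inspection can start immediately at hour 0; it finishes at hour 7.
Deburring can start immediately at hour 0; it finishes at hour 5.
Cutting has no prerequisites, so it starts at hour 0 and finishes at hour 1.
For coating: cutting (finishes hour 1, plus 2-hour gap → hour 3); deburring (finishes hour 5, plus 2-hour gap → hour 7). Taking the maximum gives a start of hour 7, and it finishes at 7 + 7 = hour 14.
Sub-assembly needs all of coating (finishes hour 14, plus 2-hour gap → hour 16); dimensional inspection (finishes hour 7). That puts its earliest start at hour 16; it finishes at 16 + 2 = hour 18.
Final packaging cannot start until sub-assembly (finishes hour 18); deburring (finishes hour 5). The controlling bound is hour 18, so final packaging finishes at 18 + 8 = hour 26.
Every task is finished by hour 26, which is no later than the deadline of 27, so the schedule is feasible.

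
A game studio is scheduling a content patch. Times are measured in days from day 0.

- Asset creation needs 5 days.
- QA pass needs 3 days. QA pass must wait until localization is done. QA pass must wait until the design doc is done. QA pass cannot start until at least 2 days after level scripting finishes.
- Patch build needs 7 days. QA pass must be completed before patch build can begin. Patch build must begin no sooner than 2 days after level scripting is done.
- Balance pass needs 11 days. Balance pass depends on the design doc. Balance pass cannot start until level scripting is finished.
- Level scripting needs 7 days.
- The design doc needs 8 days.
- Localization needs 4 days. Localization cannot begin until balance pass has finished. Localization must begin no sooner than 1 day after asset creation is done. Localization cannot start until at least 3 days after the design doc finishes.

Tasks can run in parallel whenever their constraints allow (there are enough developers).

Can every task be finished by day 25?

Level scripting can start immediately at day 0; it finishes at day 7.
Asset creation can start immediately at day 0; it finishes at day 5.
Nothing blocks the design doc, so it runs from day 0 to day 8.
Balance pass cannot start until the design doc (finishes day 8); level scripting (finishes day 7). The controlling bound is day 8, so balance pass finishes at 8 + 11 = day 19.
Localization has to wait for balance pass (finishes day 19); asset creation (finishes day 5, plus 1-day gap → day 6); the design doc (finishes day 8, plus 3-day gap → day 11). The latest of these is day 19, so localization runs day 19 to 19 + 4 = day 23.
QA pass needs all of localization (finishes day 23); the design doc (finishes day 8); level scripting (finishes day 7, plus 2-day gap → day 9). That puts its earliest start at day 23; it finishes at 23 + 3 = day 26.
Patch build cannot start until QA pass (finishes day 26); level scripting (finishes day 7, plus 2-day gap → day 9). The controlling bound is day 26, so patch build finishes at 26 + 7 = day 33.
The earliest everything can be done is day 33, which is after the deadline of 25, so it is not possible.

No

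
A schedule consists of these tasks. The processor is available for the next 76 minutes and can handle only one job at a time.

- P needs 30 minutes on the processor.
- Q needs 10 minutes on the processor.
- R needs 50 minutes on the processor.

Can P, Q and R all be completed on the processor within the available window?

No

Running back to back, the jobs need 30 + 10 + 50 = 90 minutes on the processor.
Since 90 > 76, they cannot all fit.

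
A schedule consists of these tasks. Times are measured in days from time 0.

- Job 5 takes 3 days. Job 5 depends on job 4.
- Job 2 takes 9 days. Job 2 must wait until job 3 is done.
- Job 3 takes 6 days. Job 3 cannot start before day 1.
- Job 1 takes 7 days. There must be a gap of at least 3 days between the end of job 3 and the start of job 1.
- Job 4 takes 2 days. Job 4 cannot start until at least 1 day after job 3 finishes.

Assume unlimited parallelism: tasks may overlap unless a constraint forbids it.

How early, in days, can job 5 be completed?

13

Job 3 cannot begin until its own release at day 1. It runs from day 1 to 1 + 6 = day 7.
Job 4 cannot begin until job 3 (finishes day 7, plus 1-day gap → day 8). It runs from day 8 to 8 + 2 = day 10.
Job 5 waits on job 4 (finishes day 10), so it starts at day 10 and finishes at 10 + 3 = day 13.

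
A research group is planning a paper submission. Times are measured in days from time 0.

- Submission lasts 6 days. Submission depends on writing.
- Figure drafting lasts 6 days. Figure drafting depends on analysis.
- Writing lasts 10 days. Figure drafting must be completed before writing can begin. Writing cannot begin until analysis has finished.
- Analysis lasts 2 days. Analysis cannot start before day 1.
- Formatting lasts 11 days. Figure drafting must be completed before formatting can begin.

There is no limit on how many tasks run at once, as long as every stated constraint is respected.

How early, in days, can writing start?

Analysis waits on its own release at day 1, so it starts at day 1 and finishes at 1 + 2 = day 3.
Figure drafting waits on analysis (finishes day 3), so it starts at day 3 and finishes at 3 + 6 = day 9.
Writing waits on figure drafting (finishes day 9); analysis (finishes day 3). The latest of these is day 9, which is the earliest writing can start.

9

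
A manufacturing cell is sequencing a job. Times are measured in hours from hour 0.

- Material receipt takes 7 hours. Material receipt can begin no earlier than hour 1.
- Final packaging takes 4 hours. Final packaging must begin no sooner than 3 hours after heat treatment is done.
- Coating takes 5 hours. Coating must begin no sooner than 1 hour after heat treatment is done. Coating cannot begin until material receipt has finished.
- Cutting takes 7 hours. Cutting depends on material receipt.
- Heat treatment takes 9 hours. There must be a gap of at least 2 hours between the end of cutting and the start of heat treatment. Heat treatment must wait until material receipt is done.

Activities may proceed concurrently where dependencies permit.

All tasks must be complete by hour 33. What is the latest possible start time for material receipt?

1

Nothing follows coating; the deadline of hour 33 is its only limit. It must start by 33 − 5 = hour 28.
To finish by hour 33, final packaging (duration 4) must start no later than hour 29.
Heat treatment feeds coating (must start by hour 28, minus 1-hour gap → hour 27); final packaging (must start by hour 29, minus 3-hour gap → hour 26). Taking the minimum, heat treatment must finish by hour 26 and start by 26 − 9 = hour 17.
Cutting has to be done before heat treatment (must start by hour 17, minus 2-hour gap → hour 15). That means finishing by hour 15, i.e. starting by 15 − 7 = hour 8.
Material receipt has several dependents: cutting (must start by hour 8); heat treatment (must start by hour 17); coating (must start by hour 28). The earliest of those limits is hour 8, so material receipt must start by 8 − 7 = hour 1.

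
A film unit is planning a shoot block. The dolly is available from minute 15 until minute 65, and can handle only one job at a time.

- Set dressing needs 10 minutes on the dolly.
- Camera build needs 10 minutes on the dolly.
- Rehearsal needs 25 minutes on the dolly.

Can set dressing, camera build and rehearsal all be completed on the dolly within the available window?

Yes

The dolly window is 65 − 15 = 50 minutes.
Running back to back, the jobs need 10 + 10 + 25 = 45 minutes on the dolly.
Since 45 ≤ 50, they fit within the window.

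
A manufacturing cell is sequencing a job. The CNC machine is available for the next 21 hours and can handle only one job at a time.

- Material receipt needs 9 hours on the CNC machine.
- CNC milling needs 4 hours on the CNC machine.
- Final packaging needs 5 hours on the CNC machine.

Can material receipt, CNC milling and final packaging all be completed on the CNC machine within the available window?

Yes

Running back to back, the jobs need 9 + 4 + 5 = 18 hours on the CNC machine.
Since 18 ≤ 21, they fit within the window.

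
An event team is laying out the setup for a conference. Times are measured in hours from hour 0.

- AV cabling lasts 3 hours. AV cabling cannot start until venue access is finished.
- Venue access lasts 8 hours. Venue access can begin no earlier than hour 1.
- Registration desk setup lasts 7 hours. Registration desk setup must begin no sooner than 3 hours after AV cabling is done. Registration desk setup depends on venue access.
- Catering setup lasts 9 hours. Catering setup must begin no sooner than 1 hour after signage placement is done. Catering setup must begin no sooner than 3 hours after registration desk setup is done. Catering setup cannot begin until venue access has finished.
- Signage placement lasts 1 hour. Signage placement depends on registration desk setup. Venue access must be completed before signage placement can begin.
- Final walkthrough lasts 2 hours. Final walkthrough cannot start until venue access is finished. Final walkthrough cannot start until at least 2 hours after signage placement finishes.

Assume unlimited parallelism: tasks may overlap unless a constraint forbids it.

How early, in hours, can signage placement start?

Venue access cannot begin until its own release at hour 1. It runs from hour 1 to 1 + 8 = hour 9.
AV cabling waits on venue access (finishes hour 9), so it starts at hour 9 and finishes at 9 + 3 = hour 12.
Registration desk setup cannot start until AV cabling (finishes hour 12, plus 3-hour gap → hour 15); venue access (finishes hour 9). The controlling bound is hour 15, so registration desk setup finishes at 15 + 7 = hour 22.
Signage placement waits on registration desk setup (finishes hour 22); venue access (finishes hour 9). The latest of these is hour 22, which is the earliest signage placement can start.

22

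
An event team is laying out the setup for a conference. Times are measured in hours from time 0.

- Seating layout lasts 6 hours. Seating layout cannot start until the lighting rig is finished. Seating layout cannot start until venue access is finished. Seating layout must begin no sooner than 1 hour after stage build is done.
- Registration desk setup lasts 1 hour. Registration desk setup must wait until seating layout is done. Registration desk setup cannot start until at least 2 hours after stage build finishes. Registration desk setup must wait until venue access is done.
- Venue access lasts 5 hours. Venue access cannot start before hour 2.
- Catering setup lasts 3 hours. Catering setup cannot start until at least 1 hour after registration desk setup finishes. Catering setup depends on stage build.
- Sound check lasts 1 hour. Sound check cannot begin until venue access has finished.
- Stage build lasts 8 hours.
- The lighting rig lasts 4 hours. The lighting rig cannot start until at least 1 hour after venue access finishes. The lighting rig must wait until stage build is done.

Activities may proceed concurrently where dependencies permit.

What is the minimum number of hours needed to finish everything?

Stage build has no prerequisites, so it starts at hour 0 and finishes at hour 8.
After its own release at hour 2, venue access can start at hour 2 and finishes at hour 7.
After venue access (finishes hour 7), sound check can start at hour 7 and finishes at hour 8.
The lighting rig needs all of venue access (finishes hour 7, plus 1-hour gap → hour 8); stage build (finishes hour 8). That puts its earliest start at hour 8; it finishes at 8 + 4 = hour 12.
For seating layout: the lighting rig (finishes hour 12); venue access (finishes hour 7); stage build (finishes hour 8, plus 1-hour gap → hour 9). Taking the maximum gives a start of hour 12, and it finishes at 12 + 6 = hour 18.
Registration desk setup needs all of seating layout (finishes hour 18); stage build (finishes hour 8, plus 2-hour gap → hour 10); venue access (finishes hour 7). That puts its earliest start at hour 18; it finishes at 18 + 1 = hour 19.
Catering setup needs all of registration desk setup (finishes hour 19, plus 1-hour gap → hour 20); stage build (finishes hour 8). That puts its earliest start at hour 20; it finishes at 20 + 3 = hour 23.
All tasks are finished once the last one completes. Finish times: Venue access at 7, Stage build at 8, The lighting rig at 12, Seating layout at 18, Registration desk setup at 19, Catering setup at 23, Sound check at 8. The latest is hour 23.

23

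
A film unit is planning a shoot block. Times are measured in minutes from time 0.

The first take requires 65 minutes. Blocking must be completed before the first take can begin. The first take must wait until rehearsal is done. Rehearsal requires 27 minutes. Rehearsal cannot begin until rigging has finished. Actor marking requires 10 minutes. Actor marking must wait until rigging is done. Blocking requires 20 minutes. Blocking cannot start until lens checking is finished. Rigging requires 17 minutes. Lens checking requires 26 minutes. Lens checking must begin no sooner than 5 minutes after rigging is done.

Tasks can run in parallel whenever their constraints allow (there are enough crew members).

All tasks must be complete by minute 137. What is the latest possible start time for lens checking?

26

The first take must finish by minute 137; it takes 65 minutes, so it must start by 137 − 65 = minute 72.
Since the first take (must start by minute 72) depends on it, blocking must finish by minute 72. Backing off its 20-minute duration gives a latest start of minute 52.
Since blocking (must start by minute 52) depends on it, lens checking must finish by minute 52. Backing off its 26-minute duration gives a latest start of minute 26.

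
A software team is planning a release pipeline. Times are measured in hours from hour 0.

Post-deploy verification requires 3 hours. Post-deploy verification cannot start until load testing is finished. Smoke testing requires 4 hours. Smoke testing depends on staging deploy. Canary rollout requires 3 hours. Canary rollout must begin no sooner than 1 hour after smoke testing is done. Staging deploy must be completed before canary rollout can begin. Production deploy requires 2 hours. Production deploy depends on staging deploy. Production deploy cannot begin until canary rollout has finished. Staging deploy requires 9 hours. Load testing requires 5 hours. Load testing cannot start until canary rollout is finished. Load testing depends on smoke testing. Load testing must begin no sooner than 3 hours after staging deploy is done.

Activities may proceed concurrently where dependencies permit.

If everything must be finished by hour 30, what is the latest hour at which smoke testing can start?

Post-deploy verification has no dependents, so it just needs to finish by hour 30. Starting by 30 − 3 = hour 27 achieves that.
Since post-deploy verification (must start by hour 27) depends on it, load testing must finish by hour 27. Backing off its 5-hour duration gives a latest start of hour 22.
Nothing follows production deploy; the deadline of hour 30 is its only limit. It must start by 30 − 2 = hour 28.
Canary rollout must finish in time for load testing (must start by hour 22); production deploy (must start by hour 28). The tightest is hour 22, so canary rollout must start by 22 − 3 = hour 19.
Smoke testing has several dependents: canary rollout (must start by hour 19, minus 1-hour gap → hour 18); load testing (must start by hour 22). The earliest of those limits is hour 18, so smoke testing must start by 18 − 4 = hour 14.

14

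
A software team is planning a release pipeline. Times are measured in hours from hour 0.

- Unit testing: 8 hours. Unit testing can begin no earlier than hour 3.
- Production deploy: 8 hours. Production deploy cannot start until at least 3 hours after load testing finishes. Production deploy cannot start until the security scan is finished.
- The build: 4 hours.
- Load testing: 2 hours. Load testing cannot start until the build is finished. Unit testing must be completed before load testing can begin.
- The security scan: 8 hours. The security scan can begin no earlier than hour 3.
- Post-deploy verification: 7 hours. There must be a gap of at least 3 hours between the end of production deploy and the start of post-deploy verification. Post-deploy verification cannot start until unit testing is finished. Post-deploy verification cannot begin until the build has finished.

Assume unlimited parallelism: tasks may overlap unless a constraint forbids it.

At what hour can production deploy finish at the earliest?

After its own release at hour 3, the security scan can start at hour 3 and finishes at hour 11.
Unit testing waits on its own release at hour 3, so it starts at hour 3 and finishes at 3 + 8 = hour 11.
The build can start immediately at hour 0; it finishes at hour 4.
Load testing has to wait for the build (finishes hour 4); unit testing (finishes hour 11). The latest of these is hour 11, so load testing runs hour 11 to 11 + 2 = hour 13.
Production deploy needs all of load testing (finishes hour 13, plus 3-hour gap → hour 16); the security scan (finishes hour 11). That puts its earliest start at hour 16; it finishes at 16 + 8 = hour 24.

24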